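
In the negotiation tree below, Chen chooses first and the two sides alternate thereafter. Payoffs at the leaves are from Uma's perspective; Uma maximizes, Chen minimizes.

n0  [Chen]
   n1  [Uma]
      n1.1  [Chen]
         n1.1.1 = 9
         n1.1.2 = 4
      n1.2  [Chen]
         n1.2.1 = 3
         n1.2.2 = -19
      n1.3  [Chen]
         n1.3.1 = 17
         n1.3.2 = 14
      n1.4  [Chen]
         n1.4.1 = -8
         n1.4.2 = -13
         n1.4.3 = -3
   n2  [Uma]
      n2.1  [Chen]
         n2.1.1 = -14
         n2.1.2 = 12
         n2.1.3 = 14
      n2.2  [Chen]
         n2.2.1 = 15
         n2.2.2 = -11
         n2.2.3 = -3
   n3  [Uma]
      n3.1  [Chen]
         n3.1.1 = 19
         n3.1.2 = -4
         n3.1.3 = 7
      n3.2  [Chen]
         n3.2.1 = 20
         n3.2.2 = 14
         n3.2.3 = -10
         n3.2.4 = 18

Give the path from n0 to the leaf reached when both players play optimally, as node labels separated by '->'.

n1.1 (Chen): min(9, 4) = 4
n1.2 (Chen): min(3, -19) = -19
n1.3 (Chen): min(17, 14) = 14
n1.4 (Chen): min(-8, -13, -3) = -13
n1 (Uma): max(4, -19, 14, -13) = 14
n2.1 (Chen): min(-14, 12, 14) = -14
n2.2 (Chen): min(15, -11, -3) = -11
n2 (Uma): max(-14, -11) = -11
n3.1 (Chen): min(19, -4, 7) = -4
n3.2 (Chen): min(20, 14, -10, 18) = -10
n3 (Uma): max(-4, -10) = -4
n0 (Chen): min(14, -11, -4) = -11
At n0, Chen picks n2 (lowest: -11).
At n2, Uma picks n2.2 (highest: -11).
At n2.2, Chen picks n2.2.2 (lowest: -11).
Terminal value -11.

n0 -> n2 -> n2.2 -> n2.2.2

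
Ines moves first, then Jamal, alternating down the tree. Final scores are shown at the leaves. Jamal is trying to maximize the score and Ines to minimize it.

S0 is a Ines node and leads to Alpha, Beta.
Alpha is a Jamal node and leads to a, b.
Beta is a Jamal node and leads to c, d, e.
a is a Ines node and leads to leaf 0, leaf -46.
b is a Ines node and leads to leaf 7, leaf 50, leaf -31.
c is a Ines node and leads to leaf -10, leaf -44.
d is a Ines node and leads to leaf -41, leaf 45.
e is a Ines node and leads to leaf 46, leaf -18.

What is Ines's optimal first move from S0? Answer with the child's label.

a (Ines): min(0, -46) = -46
b (Ines): min(7, 50, -31) = -31
Alpha (Jamal): max(-46, -31) = -31
c (Ines): min(-10, -44) = -44
d (Ines): min(-41, 45) = -41
e (Ines): min(46, -18) = -18
Beta (Jamal): max(-44, -41, -18) = -18
S0 (Ines): min(-31, -18) = -31
Ines at S0 wants the lowest of {Alpha=-31, Beta=-18}, so chooses Alpha.

Alpha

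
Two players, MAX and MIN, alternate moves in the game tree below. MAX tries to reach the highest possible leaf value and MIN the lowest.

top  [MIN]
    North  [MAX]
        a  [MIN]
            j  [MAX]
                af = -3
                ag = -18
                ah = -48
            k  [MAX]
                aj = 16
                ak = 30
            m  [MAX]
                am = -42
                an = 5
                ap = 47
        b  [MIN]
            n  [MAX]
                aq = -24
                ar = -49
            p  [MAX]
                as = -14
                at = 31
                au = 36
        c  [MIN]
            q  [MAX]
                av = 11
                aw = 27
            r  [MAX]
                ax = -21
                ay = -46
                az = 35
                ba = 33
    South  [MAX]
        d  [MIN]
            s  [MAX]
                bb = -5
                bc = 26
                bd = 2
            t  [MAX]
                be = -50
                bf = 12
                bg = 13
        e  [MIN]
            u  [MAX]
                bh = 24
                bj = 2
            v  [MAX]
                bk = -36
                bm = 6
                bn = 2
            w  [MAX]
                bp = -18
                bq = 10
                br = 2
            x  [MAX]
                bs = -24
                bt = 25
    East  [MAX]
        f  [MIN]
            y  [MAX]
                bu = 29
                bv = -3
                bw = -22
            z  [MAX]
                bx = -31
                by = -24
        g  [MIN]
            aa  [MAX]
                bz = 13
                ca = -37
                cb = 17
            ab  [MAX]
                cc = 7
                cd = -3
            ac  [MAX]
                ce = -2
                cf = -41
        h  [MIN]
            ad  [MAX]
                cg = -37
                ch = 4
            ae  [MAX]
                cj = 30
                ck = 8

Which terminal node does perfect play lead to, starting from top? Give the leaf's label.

ch

j (MAX): max(-3, -18, -48) = -3
k (MAX): max(16, 30) = 30
m (MAX): max(-42, 5, 47) = 47
a (MIN): min(-3, 30, 47) = -3
n (MAX): max(-24, -49) = -24
p (MAX): max(-14, 31, 36) = 36
b (MIN): min(-24, 36) = -24
q (MAX): max(11, 27) = 27
r (MAX): max(-21, -46, 35, 33) = 35
c (MIN): min(27, 35) = 27
North (MAX): max(-3, -24, 27) = 27
s (MAX): max(-5, 26, 2) = 26
t (MAX): max(-50, 12, 13) = 13
d (MIN): min(26, 13) = 13
u (MAX): max(24, 2) = 24
v (MAX): max(-36, 6, 2) = 6
w (MAX): max(-18, 10, 2) = 10
x (MAX): max(-24, 25) = 25
e (MIN): min(24, 6, 10, 25) = 6
South (MAX): max(13, 6) = 13
y (MAX): max(29, -3, -22) = 29
z (MAX): max(-31, -24) = -24
f (MIN): min(29, -24) = -24
aa (MAX): max(13, -37, 17) = 17
ab (MAX): max(7, -3) = 7
ac (MAX): max(-2, -41) = -2
g (MIN): min(17, 7, -2) = -2
ad (MAX): max(-37, 4) = 4
ae (MAX): max(30, 8) = 30
h (MIN): min(4, 30) = 4
East (MAX): max(-24, -2, 4) = 4
top (MIN): min(27, 13, 4) = 4
At top, MIN picks East (lowest: 4).
At East, MAX picks h (highest: 4).
At h, MIN picks ad (lowest: 4).
At ad, MAX picks ch (highest: 4).
Terminal value 4.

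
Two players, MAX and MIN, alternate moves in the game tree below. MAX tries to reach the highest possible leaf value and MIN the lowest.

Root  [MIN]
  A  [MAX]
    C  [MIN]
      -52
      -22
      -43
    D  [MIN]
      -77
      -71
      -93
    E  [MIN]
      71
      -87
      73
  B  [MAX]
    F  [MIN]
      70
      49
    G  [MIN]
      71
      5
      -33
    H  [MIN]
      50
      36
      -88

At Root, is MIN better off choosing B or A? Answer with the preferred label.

A

F (MIN): min(70, 49) = 49
G (MIN): min(71, 5, -33) = -33
H (MIN): min(50, 36, -88) = -88
B (MAX): max(49, -33, -88) = 49
C (MIN): min(-52, -22, -43) = -52
D (MIN): min(-77, -71, -93) = -93
E (MIN): min(71, -87, 73) = -87
A (MAX): max(-52, -93, -87) = -52
MIN prefers the lower value; B=49, A=-52. A is better since -52 < 49.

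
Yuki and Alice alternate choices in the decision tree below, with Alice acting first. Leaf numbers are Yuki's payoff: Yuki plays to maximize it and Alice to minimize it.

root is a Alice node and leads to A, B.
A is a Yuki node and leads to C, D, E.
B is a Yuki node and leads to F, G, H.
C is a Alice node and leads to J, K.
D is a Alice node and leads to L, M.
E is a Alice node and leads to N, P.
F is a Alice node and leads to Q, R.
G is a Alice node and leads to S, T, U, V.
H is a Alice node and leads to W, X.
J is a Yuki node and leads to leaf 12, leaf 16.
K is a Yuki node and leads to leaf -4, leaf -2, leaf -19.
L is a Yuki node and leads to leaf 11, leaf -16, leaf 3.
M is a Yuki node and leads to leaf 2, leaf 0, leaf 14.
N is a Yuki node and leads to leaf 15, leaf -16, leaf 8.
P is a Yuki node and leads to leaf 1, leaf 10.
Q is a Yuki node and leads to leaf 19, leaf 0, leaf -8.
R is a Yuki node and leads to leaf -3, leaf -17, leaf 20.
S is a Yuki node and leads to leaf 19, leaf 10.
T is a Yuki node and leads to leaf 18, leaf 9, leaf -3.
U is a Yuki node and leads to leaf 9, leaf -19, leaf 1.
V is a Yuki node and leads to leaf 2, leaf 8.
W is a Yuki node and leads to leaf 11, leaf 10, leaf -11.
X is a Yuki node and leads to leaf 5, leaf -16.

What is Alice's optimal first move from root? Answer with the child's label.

A

J (Yuki): max(12, 16) = 16
K (Yuki): max(-4, -2, -19) = -2
C (Alice): min(16, -2) = -2
L (Yuki): max(11, -16, 3) = 11
M (Yuki): max(2, 0, 14) = 14
D (Alice): min(11, 14) = 11
N (Yuki): max(15, -16, 8) = 15
P (Yuki): max(1, 10) = 10
E (Alice): min(15, 10) = 10
A (Yuki): max(-2, 11, 10) = 11
Q (Yuki): max(19, 0, -8) = 19
R (Yuki): max(-3, -17, 20) = 20
F (Alice): min(19, 20) = 19
S (Yuki): max(19, 10) = 19
T (Yuki): max(18, 9, -3) = 18
U (Yuki): max(9, -19, 1) = 9
V (Yuki): max(2, 8) = 8
G (Alice): min(19, 18, 9, 8) = 8
W (Yuki): max(11, 10, -11) = 11
X (Yuki): max(5, -16) = 5
H (Alice): min(11, 5) = 5
B (Yuki): max(19, 8, 5) = 19
root (Alice): min(11, 19) = 11
Alice at root wants the lowest of {A=11, B=19}, so chooses A.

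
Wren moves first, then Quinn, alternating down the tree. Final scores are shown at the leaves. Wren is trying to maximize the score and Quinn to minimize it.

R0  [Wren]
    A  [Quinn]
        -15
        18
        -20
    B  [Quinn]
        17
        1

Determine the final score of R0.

A (Quinn): min(-15, 18, -20) = -20
B (Quinn): min(17, 1) = 1
R0 (Wren): max(-20, 1) = 1

1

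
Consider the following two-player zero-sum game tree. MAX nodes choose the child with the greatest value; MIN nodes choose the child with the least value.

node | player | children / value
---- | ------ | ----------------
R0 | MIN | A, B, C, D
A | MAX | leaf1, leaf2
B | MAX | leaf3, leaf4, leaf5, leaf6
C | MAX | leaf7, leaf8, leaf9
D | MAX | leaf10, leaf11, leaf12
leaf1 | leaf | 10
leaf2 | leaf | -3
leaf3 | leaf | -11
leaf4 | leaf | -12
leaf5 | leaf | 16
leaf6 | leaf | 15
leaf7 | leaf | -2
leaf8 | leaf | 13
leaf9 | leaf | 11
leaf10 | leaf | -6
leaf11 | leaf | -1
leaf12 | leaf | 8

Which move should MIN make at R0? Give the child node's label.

D

A (MAX): max(10, -3) = 10
B (MAX): max(-11, -12, 16, 15) = 16
C (MAX): max(-2, 13, 11) = 13
D (MAX): max(-6, -1, 8) = 8
R0 (MIN): min(10, 16, 13, 8) = 8
MIN at R0 wants the lowest of {A=10, B=16, C=13, D=8}, so chooses D.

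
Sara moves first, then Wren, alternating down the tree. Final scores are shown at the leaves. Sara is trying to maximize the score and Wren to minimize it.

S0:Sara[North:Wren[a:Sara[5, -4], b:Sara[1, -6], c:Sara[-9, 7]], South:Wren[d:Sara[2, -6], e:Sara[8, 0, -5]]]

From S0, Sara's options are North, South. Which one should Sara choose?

South

a (Sara): max(5, -4) = 5
b (Sara): max(1, -6) = 1
c (Sara): max(-9, 7) = 7
North (Wren): min(5, 1, 7) = 1
d (Sara): max(2, -6) = 2
e (Sara): max(8, 0, -5) = 8
South (Wren): min(2, 8) = 2
S0 (Sara): max(1, 2) = 2
Sara at S0 wants the highest of {North=1, South=2}, so chooses South.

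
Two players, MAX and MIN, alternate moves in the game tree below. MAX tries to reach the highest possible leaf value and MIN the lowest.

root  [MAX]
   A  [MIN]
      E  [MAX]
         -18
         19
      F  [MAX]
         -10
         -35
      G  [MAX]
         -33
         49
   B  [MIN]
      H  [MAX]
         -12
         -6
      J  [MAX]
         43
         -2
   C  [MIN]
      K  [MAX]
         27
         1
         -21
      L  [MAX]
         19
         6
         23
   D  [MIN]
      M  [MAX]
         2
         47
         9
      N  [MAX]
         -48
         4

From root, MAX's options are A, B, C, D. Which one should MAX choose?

C

E (MAX): max(-18, 19) = 19
F (MAX): max(-10, -35) = -10
G (MAX): max(-33, 49) = 49
A (MIN): min(19, -10, 49) = -10
H (MAX): max(-12, -6) = -6
J (MAX): max(43, -2) = 43
B (MIN): min(-6, 43) = -6
K (MAX): max(27, 1, -21) = 27
L (MAX): max(19, 6, 23) = 23
C (MIN): min(27, 23) = 23
M (MAX): max(2, 47, 9) = 47
N (MAX): max(-48, 4) = 4
D (MIN): min(47, 4) = 4
root (MAX): max(-10, -6, 23, 4) = 23
MAX at root wants the highest of {A=-10, B=-6, C=23, D=4}, so chooses C.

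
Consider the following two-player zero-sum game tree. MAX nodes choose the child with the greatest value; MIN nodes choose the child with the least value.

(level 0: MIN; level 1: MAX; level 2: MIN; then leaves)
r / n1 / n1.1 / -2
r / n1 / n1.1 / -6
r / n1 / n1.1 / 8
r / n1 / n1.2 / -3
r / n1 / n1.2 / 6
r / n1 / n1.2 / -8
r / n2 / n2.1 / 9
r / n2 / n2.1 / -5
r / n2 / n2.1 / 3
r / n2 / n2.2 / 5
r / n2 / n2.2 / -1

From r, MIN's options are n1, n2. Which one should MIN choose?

n1.1 (MIN): min(-2, -6, 8) = -6
n1.2 (MIN): min(-3, 6, -8) = -8
n1 (MAX): max(-6, -8) = -6
n2.1 (MIN): min(9, -5, 3) = -5
n2.2 (MIN): min(5, -1) = -1
n2 (MAX): max(-5, -1) = -1
r (MIN): min(-6, -1) = -6
MIN at r wants the lowest of {n1=-6, n2=-1}, so chooses n1.

n1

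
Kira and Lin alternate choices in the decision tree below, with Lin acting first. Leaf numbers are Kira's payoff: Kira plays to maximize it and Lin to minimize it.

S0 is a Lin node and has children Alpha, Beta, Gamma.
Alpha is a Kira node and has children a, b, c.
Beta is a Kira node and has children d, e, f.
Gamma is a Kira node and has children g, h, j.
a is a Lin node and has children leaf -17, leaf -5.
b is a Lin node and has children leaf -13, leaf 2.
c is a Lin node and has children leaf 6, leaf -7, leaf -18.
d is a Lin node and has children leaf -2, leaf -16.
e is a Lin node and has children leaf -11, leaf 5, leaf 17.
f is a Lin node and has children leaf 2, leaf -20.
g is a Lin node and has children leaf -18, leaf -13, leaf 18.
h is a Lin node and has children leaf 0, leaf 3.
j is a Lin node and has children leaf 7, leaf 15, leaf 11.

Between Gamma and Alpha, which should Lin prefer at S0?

Alpha

g (Lin): min(-18, -13, 18) = -18
h (Lin): min(0, 3) = 0
j (Lin): min(7, 15, 11) = 7
Gamma (Kira): max(-18, 0, 7) = 7
a (Lin): min(-17, -5) = -17
b (Lin): min(-13, 2) = -13
c (Lin): min(6, -7, -18) = -18
Alpha (Kira): max(-17, -13, -18) = -13
Lin prefers the lower value; Gamma=7, Alpha=-13. Alpha is better since -13 < 7.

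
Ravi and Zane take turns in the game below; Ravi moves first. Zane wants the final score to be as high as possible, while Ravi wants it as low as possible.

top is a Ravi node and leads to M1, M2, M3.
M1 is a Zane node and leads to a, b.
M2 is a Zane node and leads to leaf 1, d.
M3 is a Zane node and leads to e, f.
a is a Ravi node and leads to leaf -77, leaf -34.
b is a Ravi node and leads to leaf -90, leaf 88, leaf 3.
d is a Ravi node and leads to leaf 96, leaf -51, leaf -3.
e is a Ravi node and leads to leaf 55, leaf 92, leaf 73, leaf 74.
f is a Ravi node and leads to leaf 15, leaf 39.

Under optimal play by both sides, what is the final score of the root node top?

a (Ravi): min(-77, -34) = -77
b (Ravi): min(-90, 88, 3) = -90
M1 (Zane): max(-77, -90) = -77
d (Ravi): min(96, -51, -3) = -51
M2 (Zane): max(1, -51) = 1
e (Ravi): min(55, 92, 73, 74) = 55
f (Ravi): min(15, 39) = 15
M3 (Zane): max(55, 15) = 55
top (Ravi): min(-77, 1, 55) = -77

-77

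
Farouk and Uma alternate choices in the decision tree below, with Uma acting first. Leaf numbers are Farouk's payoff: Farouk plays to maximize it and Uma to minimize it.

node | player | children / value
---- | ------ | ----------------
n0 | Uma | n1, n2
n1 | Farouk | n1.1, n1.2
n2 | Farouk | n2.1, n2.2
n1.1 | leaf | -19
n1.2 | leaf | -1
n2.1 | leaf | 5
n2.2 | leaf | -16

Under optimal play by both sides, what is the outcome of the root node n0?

n1 (Farouk): max(-19, -1) = -1
n2 (Farouk): max(5, -16) = 5
n0 (Uma): min(-1, 5) = -1

-1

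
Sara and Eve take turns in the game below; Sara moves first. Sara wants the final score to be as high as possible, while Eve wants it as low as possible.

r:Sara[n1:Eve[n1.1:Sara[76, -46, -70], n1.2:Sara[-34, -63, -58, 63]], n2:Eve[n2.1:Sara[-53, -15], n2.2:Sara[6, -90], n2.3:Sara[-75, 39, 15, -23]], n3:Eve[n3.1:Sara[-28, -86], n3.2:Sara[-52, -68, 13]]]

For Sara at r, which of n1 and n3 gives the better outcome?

n1

n1.1 (Sara): max(76, -46, -70) = 76
n1.2 (Sara): max(-34, -63, -58, 63) = 63
n1 (Eve): min(76, 63) = 63
n3.1 (Sara): max(-28, -86) = -28
n3.2 (Sara): max(-52, -68, 13) = 13
n3 (Eve): min(-28, 13) = -28
Sara prefers the higher value; n1=63, n3=-28. n1 is better since 63 > -28.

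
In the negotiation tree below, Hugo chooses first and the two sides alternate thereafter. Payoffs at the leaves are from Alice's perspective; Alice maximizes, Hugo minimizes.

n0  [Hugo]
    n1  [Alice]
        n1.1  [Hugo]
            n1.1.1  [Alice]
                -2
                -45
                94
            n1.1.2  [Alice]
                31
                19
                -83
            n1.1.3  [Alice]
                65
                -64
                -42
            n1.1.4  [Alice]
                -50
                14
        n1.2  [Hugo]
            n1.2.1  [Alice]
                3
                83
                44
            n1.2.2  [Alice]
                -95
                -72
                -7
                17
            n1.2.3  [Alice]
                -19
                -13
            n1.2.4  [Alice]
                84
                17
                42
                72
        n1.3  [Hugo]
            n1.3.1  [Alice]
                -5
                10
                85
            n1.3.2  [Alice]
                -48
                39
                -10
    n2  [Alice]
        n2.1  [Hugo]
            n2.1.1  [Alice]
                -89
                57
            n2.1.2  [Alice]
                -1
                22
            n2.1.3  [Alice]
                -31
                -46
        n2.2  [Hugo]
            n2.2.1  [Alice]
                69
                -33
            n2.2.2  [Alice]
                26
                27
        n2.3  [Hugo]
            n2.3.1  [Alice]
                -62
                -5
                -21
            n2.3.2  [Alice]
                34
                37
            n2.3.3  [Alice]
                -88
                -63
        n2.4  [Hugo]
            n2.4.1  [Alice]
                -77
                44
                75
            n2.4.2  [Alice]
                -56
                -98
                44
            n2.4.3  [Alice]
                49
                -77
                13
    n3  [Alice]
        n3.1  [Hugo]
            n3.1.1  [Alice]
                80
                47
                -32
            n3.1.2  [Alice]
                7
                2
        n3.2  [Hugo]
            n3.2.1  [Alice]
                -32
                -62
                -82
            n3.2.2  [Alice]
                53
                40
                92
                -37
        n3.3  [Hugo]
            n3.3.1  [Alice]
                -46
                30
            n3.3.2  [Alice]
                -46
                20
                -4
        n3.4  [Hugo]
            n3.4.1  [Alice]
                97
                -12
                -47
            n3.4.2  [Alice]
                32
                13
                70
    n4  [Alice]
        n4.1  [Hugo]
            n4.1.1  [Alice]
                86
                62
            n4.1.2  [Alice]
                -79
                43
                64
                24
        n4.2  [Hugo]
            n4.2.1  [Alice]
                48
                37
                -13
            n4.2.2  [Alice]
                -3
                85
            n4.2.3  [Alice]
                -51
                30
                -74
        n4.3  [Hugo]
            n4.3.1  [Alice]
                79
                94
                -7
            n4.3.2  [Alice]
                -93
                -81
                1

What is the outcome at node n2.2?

27

n2.2.1 (Alice): max(69, -33) = 69
n2.2.2 (Alice): max(26, 27) = 27
n2.2 (Hugo): min(69, 27) = 27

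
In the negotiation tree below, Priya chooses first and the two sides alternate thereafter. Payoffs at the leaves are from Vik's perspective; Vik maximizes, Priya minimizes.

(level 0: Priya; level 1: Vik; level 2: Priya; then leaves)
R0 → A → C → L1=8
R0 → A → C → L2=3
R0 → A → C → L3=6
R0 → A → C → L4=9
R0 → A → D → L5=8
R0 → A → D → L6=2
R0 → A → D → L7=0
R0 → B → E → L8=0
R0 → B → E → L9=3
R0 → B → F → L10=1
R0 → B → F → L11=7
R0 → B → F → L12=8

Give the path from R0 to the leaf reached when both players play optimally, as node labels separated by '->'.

C (Priya): min(8, 3, 6, 9) = 3
D (Priya): min(8, 2, 0) = 0
A (Vik): max(3, 0) = 3
E (Priya): min(0, 3) = 0
F (Priya): min(1, 7, 8) = 1
B (Vik): max(0, 1) = 1
R0 (Priya): min(3, 1) = 1
At R0, Priya picks B (lowest: 1).
At B, Vik picks F (highest: 1).
At F, Priya picks L10 (lowest: 1).
Terminal value 1.

R0 -> B -> F -> L10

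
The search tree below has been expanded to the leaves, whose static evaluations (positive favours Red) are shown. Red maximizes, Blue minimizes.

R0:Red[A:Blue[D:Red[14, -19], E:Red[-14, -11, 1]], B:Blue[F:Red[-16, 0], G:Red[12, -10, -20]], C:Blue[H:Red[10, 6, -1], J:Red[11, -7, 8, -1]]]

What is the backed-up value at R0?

D (Red): max(14, -19) = 14
E (Red): max(-14, -11, 1) = 1
A (Blue): min(14, 1) = 1
F (Red): max(-16, 0) = 0
G (Red): max(12, -10, -20) = 12
B (Blue): min(0, 12) = 0
H (Red): max(10, 6, -1) = 10
J (Red): max(11, -7, 8, -1) = 11
C (Blue): min(10, 11) = 10
R0 (Red): max(1, 0, 10) = 10

10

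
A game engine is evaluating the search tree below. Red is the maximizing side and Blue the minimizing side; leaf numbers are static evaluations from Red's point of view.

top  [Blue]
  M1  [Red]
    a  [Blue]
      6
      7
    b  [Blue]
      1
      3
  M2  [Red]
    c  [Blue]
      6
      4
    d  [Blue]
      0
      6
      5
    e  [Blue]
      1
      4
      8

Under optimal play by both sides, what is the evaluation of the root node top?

4

a (Blue): min(6, 7) = 6
b (Blue): min(1, 3) = 1
M1 (Red): max(6, 1) = 6
c (Blue): min(6, 4) = 4
d (Blue): min(0, 6, 5) = 0
e (Blue): min(1, 4, 8) = 1
M2 (Red): max(4, 0, 1) = 4
top (Blue): min(6, 4) = 4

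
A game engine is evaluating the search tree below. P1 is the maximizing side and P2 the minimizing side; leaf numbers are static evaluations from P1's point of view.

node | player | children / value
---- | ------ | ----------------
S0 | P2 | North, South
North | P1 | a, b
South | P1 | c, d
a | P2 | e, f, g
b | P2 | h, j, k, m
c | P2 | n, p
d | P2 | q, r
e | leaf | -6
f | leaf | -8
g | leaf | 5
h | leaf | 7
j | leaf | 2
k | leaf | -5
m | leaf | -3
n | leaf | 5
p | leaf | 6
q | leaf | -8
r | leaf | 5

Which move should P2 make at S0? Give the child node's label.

North

a (P2): min(-6, -8, 5) = -8
b (P2): min(7, 2, -5, -3) = -5
North (P1): max(-8, -5) = -5
c (P2): min(5, 6) = 5
d (P2): min(-8, 5) = -8
South (P1): max(5, -8) = 5
S0 (P2): min(-5, 5) = -5
P2 at S0 wants the lowest of {North=-5, South=5}, so chooses North.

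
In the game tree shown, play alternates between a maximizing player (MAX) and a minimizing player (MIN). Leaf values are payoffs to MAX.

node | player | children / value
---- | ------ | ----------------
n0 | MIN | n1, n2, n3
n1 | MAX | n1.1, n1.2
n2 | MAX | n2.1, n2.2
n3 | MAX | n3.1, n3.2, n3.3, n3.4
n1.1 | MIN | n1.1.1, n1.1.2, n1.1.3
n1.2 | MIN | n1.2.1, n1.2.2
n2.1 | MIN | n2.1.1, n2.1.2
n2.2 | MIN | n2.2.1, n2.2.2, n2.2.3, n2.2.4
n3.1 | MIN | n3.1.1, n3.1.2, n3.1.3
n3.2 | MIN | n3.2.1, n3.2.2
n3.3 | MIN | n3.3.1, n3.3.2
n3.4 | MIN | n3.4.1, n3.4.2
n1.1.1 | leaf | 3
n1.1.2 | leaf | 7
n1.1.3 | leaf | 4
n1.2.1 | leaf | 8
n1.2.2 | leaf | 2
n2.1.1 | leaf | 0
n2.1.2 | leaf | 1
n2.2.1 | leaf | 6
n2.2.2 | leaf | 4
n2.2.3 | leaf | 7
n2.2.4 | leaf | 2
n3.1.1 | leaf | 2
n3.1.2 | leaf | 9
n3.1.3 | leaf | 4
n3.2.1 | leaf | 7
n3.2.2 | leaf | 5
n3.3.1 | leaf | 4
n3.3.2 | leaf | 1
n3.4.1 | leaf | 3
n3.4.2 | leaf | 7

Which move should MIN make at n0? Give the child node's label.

n1.1 (MIN): min(3, 7, 4) = 3
n1.2 (MIN): min(8, 2) = 2
n1 (MAX): max(3, 2) = 3
n2.1 (MIN): min(0, 1) = 0
n2.2 (MIN): min(6, 4, 7, 2) = 2
n2 (MAX): max(0, 2) = 2
n3.1 (MIN): min(2, 9, 4) = 2
n3.2 (MIN): min(7, 5) = 5
n3.3 (MIN): min(4, 1) = 1
n3.4 (MIN): min(3, 7) = 3
n3 (MAX): max(2, 5, 1, 3) = 5
n0 (MIN): min(3, 2, 5) = 2
MIN at n0 wants the lowest of {n1=3, n2=2, n3=5}, so chooses n2.

n2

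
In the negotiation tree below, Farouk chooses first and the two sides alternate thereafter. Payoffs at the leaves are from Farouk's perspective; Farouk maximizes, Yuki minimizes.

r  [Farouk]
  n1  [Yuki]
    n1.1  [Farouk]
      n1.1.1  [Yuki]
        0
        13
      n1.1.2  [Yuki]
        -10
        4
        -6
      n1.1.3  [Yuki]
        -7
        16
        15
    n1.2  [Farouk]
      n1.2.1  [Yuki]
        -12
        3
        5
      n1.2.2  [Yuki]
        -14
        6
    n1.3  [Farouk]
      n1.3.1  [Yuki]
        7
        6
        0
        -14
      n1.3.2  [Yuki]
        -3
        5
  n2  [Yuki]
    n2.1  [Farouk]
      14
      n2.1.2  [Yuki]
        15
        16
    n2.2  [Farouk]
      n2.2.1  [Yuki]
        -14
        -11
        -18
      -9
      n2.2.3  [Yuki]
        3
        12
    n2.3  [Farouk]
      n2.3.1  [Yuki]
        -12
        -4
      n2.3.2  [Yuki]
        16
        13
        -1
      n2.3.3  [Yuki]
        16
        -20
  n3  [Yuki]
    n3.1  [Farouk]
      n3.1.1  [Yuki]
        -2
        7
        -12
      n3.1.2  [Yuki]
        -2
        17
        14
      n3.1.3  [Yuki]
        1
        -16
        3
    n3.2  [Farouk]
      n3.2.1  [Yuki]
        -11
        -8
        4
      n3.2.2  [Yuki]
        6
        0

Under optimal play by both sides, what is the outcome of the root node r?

n1.1.1 (Yuki): min(0, 13) = 0
n1.1.2 (Yuki): min(-10, 4, -6) = -10
n1.1.3 (Yuki): min(-7, 16, 15) = -7
n1.1 (Farouk): max(0, -10, -7) = 0
n1.2.1 (Yuki): min(-12, 3, 5) = -12
n1.2.2 (Yuki): min(-14, 6) = -14
n1.2 (Farouk): max(-12, -14) = -12
n1.3.1 (Yuki): min(7, 6, 0, -14) = -14
n1.3.2 (Yuki): min(-3, 5) = -3
n1.3 (Farouk): max(-14, -3) = -3
n1 (Yuki): min(0, -12, -3) = -12
n2.1.2 (Yuki): min(15, 16) = 15
n2.1 (Farouk): max(14, 15) = 15
n2.2.1 (Yuki): min(-14, -11, -18) = -18
n2.2.3 (Yuki): min(3, 12) = 3
n2.2 (Farouk): max(-18, -9, 3) = 3
n2.3.1 (Yuki): min(-12, -4) = -12
n2.3.2 (Yuki): min(16, 13, -1) = -1
n2.3.3 (Yuki): min(16, -20) = -20
n2.3 (Farouk): max(-12, -1, -20) = -1
n2 (Yuki): min(15, 3, -1) = -1
n3.1.1 (Yuki): min(-2, 7, -12) = -12
n3.1.2 (Yuki): min(-2, 17, 14) = -2
n3.1.3 (Yuki): min(1, -16, 3) = -16
n3.1 (Farouk): max(-12, -2, -16) = -2
n3.2.1 (Yuki): min(-11, -8, 4) = -11
n3.2.2 (Yuki): min(6, 0) = 0
n3.2 (Farouk): max(-11, 0) = 0
n3 (Yuki): min(-2, 0) = -2
r (Farouk): max(-12, -1, -2) = -1

-1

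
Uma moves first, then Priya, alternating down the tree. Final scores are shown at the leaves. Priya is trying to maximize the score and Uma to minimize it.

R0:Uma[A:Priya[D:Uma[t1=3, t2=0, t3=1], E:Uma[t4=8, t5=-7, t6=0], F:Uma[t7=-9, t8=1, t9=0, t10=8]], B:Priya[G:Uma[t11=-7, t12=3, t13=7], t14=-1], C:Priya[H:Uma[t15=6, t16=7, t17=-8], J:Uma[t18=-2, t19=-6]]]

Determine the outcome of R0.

-6

D (Uma): min(3, 0, 1) = 0
E (Uma): min(8, -7, 0) = -7
F (Uma): min(-9, 1, 0, 8) = -9
A (Priya): max(0, -7, -9) = 0
G (Uma): min(-7, 3, 7) = -7
B (Priya): max(-7, -1) = -1
H (Uma): min(6, 7, -8) = -8
J (Uma): min(-2, -6) = -6
C (Priya): max(-8, -6) = -6
R0 (Uma): min(0, -1, -6) = -6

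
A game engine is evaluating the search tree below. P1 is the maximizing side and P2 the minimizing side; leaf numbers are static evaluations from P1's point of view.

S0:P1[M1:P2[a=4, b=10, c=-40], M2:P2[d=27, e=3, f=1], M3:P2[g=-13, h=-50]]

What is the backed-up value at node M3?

M3 (P2): min(-13, -50) = -50

-50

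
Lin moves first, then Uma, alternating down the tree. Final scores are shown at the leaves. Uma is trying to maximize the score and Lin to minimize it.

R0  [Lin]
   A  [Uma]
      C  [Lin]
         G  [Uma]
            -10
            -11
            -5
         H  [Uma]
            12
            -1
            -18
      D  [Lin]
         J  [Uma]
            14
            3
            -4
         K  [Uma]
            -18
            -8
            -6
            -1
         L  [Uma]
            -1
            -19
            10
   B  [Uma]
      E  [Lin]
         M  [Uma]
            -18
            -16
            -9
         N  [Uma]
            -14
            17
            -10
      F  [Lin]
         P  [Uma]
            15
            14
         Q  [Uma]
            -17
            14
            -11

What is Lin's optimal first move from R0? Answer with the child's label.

A

G (Uma): max(-10, -11, -5) = -5
H (Uma): max(12, -1, -18) = 12
C (Lin): min(-5, 12) = -5
J (Uma): max(14, 3, -4) = 14
K (Uma): max(-18, -8, -6, -1) = -1
L (Uma): max(-1, -19, 10) = 10
D (Lin): min(14, -1, 10) = -1
A (Uma): max(-5, -1) = -1
M (Uma): max(-18, -16, -9) = -9
N (Uma): max(-14, 17, -10) = 17
E (Lin): min(-9, 17) = -9
P (Uma): max(15, 14) = 15
Q (Uma): max(-17, 14, -11) = 14
F (Lin): min(15, 14) = 14
B (Uma): max(-9, 14) = 14
R0 (Lin): min(-1, 14) = -1
Lin at R0 wants the lowest of {A=-1, B=14}, so chooses A.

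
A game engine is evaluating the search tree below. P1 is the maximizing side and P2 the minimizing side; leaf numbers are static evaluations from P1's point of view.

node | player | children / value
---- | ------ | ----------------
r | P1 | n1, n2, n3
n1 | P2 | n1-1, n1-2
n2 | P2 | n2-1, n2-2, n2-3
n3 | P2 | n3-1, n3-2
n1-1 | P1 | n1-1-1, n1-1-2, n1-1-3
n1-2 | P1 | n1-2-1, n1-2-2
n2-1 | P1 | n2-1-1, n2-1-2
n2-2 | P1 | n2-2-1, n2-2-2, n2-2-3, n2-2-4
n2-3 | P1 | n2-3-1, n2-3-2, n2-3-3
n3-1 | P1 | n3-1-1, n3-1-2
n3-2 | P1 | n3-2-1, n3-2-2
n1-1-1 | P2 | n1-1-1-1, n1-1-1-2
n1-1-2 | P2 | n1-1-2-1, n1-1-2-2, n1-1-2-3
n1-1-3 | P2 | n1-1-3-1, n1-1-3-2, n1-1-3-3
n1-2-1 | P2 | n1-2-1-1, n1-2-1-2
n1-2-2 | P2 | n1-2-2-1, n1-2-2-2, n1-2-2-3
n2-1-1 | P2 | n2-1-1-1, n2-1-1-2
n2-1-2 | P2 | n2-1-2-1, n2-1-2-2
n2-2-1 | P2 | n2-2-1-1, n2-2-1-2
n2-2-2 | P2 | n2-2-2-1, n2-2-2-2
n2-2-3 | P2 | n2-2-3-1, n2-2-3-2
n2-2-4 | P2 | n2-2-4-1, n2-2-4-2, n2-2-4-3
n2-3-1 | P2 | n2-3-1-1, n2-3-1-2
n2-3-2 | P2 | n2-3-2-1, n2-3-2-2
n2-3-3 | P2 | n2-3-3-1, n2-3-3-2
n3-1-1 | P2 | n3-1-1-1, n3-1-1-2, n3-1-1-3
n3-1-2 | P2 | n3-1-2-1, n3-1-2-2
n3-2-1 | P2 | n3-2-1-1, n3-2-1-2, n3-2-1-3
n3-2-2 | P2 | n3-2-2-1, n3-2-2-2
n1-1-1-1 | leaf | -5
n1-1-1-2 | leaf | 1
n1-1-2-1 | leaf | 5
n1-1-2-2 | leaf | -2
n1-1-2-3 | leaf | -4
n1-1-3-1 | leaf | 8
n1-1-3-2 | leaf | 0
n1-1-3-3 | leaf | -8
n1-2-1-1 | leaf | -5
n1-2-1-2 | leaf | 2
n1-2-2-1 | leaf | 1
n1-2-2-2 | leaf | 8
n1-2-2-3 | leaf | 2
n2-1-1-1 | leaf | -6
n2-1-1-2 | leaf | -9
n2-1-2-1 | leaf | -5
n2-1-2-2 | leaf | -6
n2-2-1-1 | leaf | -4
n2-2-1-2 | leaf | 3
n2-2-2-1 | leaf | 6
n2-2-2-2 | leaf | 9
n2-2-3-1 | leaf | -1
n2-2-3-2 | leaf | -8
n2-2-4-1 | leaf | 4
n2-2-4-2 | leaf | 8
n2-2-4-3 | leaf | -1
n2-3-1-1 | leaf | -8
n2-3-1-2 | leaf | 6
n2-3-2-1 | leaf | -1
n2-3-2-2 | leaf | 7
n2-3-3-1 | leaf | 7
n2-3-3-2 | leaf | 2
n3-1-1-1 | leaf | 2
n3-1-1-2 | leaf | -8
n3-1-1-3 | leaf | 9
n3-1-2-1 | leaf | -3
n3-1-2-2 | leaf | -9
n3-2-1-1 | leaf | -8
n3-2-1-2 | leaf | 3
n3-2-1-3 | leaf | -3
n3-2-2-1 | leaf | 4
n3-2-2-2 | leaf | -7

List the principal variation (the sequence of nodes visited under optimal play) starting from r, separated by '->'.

n1-1-1 (P2): min(-5, 1) = -5
n1-1-2 (P2): min(5, -2, -4) = -4
n1-1-3 (P2): min(8, 0, -8) = -8
n1-1 (P1): max(-5, -4, -8) = -4
n1-2-1 (P2): min(-5, 2) = -5
n1-2-2 (P2): min(1, 8, 2) = 1
n1-2 (P1): max(-5, 1) = 1
n1 (P2): min(-4, 1) = -4
n2-1-1 (P2): min(-6, -9) = -9
n2-1-2 (P2): min(-5, -6) = -6
n2-1 (P1): max(-9, -6) = -6
n2-2-1 (P2): min(-4, 3) = -4
n2-2-2 (P2): min(6, 9) = 6
n2-2-3 (P2): min(-1, -8) = -8
n2-2-4 (P2): min(4, 8, -1) = -1
n2-2 (P1): max(-4, 6, -8, -1) = 6
n2-3-1 (P2): min(-8, 6) = -8
n2-3-2 (P2): min(-1, 7) = -1
n2-3-3 (P2): min(7, 2) = 2
n2-3 (P1): max(-8, -1, 2) = 2
n2 (P2): min(-6, 6, 2) = -6
n3-1-1 (P2): min(2, -8, 9) = -8
n3-1-2 (P2): min(-3, -9) = -9
n3-1 (P1): max(-8, -9) = -8
n3-2-1 (P2): min(-8, 3, -3) = -8
n3-2-2 (P2): min(4, -7) = -7
n3-2 (P1): max(-8, -7) = -7
n3 (P2): min(-8, -7) = -8
r (P1): max(-4, -6, -8) = -4
At r, P1 picks n1 (highest: -4).
At n1, P2 picks n1-1 (lowest: -4).
At n1-1, P1 picks n1-1-2 (highest: -4).
At n1-1-2, P2 picks n1-1-2-3 (lowest: -4).
Terminal value -4.

r -> n1 -> n1-1 -> n1-1-2 -> n1-1-2-3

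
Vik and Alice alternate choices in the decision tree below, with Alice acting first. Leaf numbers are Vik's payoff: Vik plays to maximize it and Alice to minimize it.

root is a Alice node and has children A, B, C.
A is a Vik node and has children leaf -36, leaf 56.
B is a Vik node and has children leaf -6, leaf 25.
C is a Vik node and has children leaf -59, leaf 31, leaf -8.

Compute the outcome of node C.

C (Vik): max(-59, 31, -8) = 31

31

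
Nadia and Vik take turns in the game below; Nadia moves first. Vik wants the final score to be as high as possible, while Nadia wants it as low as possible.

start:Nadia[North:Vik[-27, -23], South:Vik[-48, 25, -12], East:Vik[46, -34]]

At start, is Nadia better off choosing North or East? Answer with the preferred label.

North

North (Vik): max(-27, -23) = -23
East (Vik): max(46, -34) = 46
Nadia prefers the lower value; North=-23, East=46. North is better since -23 < 46.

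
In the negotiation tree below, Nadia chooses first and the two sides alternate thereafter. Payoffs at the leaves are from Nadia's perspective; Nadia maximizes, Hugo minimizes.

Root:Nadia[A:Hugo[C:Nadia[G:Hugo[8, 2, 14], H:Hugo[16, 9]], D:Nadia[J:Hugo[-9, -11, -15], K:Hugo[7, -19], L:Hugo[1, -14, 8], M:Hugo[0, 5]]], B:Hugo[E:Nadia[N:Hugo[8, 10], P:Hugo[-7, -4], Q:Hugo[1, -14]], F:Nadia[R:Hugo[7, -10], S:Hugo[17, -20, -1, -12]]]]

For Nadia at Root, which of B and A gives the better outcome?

N (Hugo): min(8, 10) = 8
P (Hugo): min(-7, -4) = -7
Q (Hugo): min(1, -14) = -14
E (Nadia): max(8, -7, -14) = 8
R (Hugo): min(7, -10) = -10
S (Hugo): min(17, -20, -1, -12) = -20
F (Nadia): max(-10, -20) = -10
B (Hugo): min(8, -10) = -10
G (Hugo): min(8, 2, 14) = 2
H (Hugo): min(16, 9) = 9
C (Nadia): max(2, 9) = 9
J (Hugo): min(-9, -11, -15) = -15
K (Hugo): min(7, -19) = -19
L (Hugo): min(1, -14, 8) = -14
M (Hugo): min(0, 5) = 0
D (Nadia): max(-15, -19, -14, 0) = 0
A (Hugo): min(9, 0) = 0
Nadia prefers the higher value; B=-10, A=0. A is better since 0 > -10.

A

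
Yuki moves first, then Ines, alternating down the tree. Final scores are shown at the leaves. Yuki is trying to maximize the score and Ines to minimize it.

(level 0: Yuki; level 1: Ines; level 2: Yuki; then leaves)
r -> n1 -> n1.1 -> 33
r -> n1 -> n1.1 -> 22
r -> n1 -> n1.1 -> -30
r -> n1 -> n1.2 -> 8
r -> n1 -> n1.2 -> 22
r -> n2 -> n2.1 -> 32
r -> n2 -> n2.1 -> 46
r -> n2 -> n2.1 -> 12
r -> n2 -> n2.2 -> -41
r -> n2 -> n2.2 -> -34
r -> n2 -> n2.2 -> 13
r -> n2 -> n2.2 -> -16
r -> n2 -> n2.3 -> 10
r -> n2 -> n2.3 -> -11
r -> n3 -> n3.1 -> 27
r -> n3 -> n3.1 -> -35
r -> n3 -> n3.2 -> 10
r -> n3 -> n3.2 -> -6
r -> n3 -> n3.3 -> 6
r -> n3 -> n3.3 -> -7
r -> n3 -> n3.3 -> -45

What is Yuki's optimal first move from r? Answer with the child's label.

n1.1 (Yuki): max(33, 22, -30) = 33
n1.2 (Yuki): max(8, 22) = 22
n1 (Ines): min(33, 22) = 22
n2.1 (Yuki): max(32, 46, 12) = 46
n2.2 (Yuki): max(-41, -34, 13, -16) = 13
n2.3 (Yuki): max(10, -11) = 10
n2 (Ines): min(46, 13, 10) = 10
n3.1 (Yuki): max(27, -35) = 27
n3.2 (Yuki): max(10, -6) = 10
n3.3 (Yuki): max(6, -7, -45) = 6
n3 (Ines): min(27, 10, 6) = 6
r (Yuki): max(22, 10, 6) = 22
Yuki at r wants the highest of {n1=22, n2=10, n3=6}, so chooses n1.

n1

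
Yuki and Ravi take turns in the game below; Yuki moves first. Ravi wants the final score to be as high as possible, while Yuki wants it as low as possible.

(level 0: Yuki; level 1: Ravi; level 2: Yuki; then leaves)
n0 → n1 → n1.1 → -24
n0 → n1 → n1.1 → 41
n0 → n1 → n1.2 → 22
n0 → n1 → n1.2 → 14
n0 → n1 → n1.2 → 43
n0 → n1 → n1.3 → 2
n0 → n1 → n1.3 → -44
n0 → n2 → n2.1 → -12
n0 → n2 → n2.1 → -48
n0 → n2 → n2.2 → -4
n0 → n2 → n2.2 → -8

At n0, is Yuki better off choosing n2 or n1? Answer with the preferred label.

n2.1 (Yuki): min(-12, -48) = -48
n2.2 (Yuki): min(-4, -8) = -8
n2 (Ravi): max(-48, -8) = -8
n1.1 (Yuki): min(-24, 41) = -24
n1.2 (Yuki): min(22, 14, 43) = 14
n1.3 (Yuki): min(2, -44) = -44
n1 (Ravi): max(-24, 14, -44) = 14
Yuki prefers the lower value; n2=-8, n1=14. n2 is better since -8 < 14.

n2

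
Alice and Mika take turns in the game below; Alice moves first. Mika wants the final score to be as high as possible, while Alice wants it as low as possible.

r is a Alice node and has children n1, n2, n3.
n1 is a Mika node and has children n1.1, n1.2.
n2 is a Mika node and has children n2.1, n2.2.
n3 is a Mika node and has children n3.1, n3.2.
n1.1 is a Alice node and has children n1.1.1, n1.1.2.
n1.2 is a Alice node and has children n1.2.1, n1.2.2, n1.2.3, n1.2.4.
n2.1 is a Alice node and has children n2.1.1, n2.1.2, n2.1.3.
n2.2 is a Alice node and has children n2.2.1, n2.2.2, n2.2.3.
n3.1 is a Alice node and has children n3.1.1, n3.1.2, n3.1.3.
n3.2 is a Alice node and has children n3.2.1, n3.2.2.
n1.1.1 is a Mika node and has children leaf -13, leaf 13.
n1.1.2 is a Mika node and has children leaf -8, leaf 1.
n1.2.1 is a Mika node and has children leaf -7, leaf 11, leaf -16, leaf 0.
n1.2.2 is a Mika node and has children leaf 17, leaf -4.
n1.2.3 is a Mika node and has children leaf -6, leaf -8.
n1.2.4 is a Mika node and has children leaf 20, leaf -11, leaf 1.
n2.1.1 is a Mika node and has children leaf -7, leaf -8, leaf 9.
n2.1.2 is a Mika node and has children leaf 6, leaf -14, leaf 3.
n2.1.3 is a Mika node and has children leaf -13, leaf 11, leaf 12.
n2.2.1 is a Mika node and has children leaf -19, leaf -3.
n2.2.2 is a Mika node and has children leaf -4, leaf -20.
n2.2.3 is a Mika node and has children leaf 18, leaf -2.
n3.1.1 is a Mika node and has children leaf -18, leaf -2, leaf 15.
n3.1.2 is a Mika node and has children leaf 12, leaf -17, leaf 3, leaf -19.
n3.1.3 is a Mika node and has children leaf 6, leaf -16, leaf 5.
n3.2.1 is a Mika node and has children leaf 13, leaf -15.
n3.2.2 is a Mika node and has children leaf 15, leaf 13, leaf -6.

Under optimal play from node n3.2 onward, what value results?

n3.2.1 (Mika): max(13, -15) = 13
n3.2.2 (Mika): max(15, 13, -6) = 15
n3.2 (Alice): min(13, 15) = 13

13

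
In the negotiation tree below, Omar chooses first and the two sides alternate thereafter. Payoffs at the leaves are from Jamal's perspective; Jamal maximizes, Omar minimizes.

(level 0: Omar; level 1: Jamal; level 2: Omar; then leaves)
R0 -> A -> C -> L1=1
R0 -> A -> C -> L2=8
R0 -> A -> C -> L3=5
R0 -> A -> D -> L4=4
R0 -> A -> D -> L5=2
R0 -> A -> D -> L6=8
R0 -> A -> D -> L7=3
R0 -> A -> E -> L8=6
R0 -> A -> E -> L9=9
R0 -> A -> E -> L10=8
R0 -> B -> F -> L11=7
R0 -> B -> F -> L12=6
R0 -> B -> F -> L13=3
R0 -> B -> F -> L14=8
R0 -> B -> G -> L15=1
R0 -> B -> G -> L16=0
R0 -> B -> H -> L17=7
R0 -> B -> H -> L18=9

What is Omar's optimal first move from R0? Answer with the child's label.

A

C (Omar): min(1, 8, 5) = 1
D (Omar): min(4, 2, 8, 3) = 2
E (Omar): min(6, 9, 8) = 6
A (Jamal): max(1, 2, 6) = 6
F (Omar): min(7, 6, 3, 8) = 3
G (Omar): min(1, 0) = 0
H (Omar): min(7, 9) = 7
B (Jamal): max(3, 0, 7) = 7
R0 (Omar): min(6, 7) = 6
Omar at R0 wants the lowest of {A=6, B=7}, so chooses A.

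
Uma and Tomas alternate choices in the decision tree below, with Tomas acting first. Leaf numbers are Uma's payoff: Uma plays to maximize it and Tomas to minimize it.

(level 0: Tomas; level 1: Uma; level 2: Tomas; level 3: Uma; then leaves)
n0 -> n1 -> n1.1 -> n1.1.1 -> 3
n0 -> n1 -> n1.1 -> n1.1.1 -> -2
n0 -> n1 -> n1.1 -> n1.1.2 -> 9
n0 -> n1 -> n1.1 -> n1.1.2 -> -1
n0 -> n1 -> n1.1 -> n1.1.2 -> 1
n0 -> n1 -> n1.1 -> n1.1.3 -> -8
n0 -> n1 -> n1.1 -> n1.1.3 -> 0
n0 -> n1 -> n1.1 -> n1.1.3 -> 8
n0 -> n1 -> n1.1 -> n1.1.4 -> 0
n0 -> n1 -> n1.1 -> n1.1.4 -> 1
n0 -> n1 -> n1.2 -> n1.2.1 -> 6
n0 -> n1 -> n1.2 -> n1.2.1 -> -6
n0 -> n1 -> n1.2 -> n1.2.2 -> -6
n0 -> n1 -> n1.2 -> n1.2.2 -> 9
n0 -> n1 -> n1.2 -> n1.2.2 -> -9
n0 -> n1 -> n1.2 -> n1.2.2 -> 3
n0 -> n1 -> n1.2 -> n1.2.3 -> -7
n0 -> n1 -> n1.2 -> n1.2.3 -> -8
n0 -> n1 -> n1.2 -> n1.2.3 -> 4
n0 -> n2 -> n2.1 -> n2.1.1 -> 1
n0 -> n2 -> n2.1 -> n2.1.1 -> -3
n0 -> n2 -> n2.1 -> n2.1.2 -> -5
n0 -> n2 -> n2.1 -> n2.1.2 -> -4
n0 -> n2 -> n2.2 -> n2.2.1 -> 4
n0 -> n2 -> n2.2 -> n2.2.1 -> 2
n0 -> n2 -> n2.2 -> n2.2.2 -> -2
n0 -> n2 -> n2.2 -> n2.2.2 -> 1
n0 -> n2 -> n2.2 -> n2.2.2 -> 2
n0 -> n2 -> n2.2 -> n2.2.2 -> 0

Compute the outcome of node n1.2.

4

n1.2.1 (Uma): max(6, -6) = 6
n1.2.2 (Uma): max(-6, 9, -9, 3) = 9
n1.2.3 (Uma): max(-7, -8, 4) = 4
n1.2 (Tomas): min(6, 9, 4) = 4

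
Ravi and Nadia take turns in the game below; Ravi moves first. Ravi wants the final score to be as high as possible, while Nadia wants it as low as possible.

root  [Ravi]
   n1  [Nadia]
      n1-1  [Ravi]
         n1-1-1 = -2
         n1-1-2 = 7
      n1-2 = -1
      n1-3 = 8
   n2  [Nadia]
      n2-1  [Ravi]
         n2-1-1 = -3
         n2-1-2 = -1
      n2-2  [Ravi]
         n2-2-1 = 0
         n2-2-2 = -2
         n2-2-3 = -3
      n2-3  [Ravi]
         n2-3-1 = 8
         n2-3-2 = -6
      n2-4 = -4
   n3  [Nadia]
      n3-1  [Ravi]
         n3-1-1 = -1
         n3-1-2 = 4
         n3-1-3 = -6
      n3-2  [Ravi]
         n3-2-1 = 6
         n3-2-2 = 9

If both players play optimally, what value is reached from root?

n1-1 (Ravi): max(-2, 7) = 7
n1 (Nadia): min(7, -1, 8) = -1
n2-1 (Ravi): max(-3, -1) = -1
n2-2 (Ravi): max(0, -2, -3) = 0
n2-3 (Ravi): max(8, -6) = 8
n2 (Nadia): min(-1, 0, 8, -4) = -4
n3-1 (Ravi): max(-1, 4, -6) = 4
n3-2 (Ravi): max(6, 9) = 9
n3 (Nadia): min(4, 9) = 4
root (Ravi): max(-1, -4, 4) = 4

4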